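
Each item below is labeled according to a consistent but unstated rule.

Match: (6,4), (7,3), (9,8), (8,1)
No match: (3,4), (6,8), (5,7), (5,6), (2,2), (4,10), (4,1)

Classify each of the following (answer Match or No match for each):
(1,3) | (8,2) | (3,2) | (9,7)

No match, Match, No match, Match

Rule: first > second AND sum ≥ 7. This holds for each 'Match' example and fails for each 'No match' one.
(1,3) → 1 < 3, 1+3 = 4 → No match. (8,2) → 8 > 2, 8+2 = 10 → Match. (3,2) → 3 > 2, 3+2 = 5 → No match. (9,7) → 9 > 7, 9+7 = 16 → Match.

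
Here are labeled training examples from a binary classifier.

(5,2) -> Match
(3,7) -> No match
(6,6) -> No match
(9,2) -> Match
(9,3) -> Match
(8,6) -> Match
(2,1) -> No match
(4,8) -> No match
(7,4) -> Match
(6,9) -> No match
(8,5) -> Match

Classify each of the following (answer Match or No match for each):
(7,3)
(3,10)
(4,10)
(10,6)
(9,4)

Match, No match, No match, Match, Match

The classifier is using: first > second AND sum ≥ 7.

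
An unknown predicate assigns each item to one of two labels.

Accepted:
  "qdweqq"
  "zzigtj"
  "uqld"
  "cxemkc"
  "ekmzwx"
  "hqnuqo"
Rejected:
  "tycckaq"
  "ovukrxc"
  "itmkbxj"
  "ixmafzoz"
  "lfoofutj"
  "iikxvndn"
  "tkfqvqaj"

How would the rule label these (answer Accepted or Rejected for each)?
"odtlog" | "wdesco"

All 'Accepted' examples share one property — length ≤ 6 — and every 'Rejected' example lacks it.
"odtlog": length 6 — matches, so Accepted.
"wdesco": length 6 — matches, so Accepted.

Accepted, Accepted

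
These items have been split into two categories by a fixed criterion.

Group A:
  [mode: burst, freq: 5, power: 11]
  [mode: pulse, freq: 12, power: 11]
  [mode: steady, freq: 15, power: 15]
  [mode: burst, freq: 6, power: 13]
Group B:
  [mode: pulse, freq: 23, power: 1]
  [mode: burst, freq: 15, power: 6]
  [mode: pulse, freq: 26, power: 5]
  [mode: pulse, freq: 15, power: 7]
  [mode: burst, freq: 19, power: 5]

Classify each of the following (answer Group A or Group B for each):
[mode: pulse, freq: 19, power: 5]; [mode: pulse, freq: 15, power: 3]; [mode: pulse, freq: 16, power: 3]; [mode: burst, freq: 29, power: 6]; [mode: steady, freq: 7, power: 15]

A rule that fits every label: power ≥ 11 — true of each 'Group A' example, false of each 'Group B' one.
[mode: pulse, freq: 19, power: 5]: Group B (power = 5). [mode: pulse, freq: 15, power: 3]: Group B (power = 3). [mode: pulse, freq: 16, power: 3]: Group B (power = 3). [mode: burst, freq: 29, power: 6]: Group B (power = 6). [mode: steady, freq: 7, power: 15]: Group A (power = 15).

Group B, Group B, Group B, Group B, Group A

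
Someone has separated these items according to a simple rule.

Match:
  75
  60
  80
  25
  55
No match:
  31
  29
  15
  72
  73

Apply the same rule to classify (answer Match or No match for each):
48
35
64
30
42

No match, Match, No match, Match, No match

Rule: multiple of 5 AND at least 25. This holds for each 'Match' example and fails for each 'No match' one.
No match: 48, since 48 = 5·9 + 3, 48 ≥ 25.
Match: 35, since 35 = 5·7, 35 ≥ 25.
No match: 64, since 64 = 5·12 + 4, 64 ≥ 25.
Match: 30, since 30 = 5·6, 30 ≥ 25.
No match: 42, since 42 = 5·8 + 2, 42 ≥ 25.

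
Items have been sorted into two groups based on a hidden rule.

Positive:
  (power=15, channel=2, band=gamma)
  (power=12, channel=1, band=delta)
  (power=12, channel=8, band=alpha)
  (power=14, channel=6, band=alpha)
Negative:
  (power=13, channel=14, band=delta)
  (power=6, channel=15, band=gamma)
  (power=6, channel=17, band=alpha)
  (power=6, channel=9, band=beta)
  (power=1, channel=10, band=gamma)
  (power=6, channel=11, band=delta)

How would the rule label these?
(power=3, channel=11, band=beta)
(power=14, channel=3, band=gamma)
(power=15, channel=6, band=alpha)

Negative, Positive, Positive

One predicate separates the groups cleanly: channel ≤ 8.
(power=3, channel=11, band=beta): channel = 11, does not satisfy this → Negative. (power=14, channel=3, band=gamma): channel = 3, meets the rule → Positive. (power=15, channel=6, band=alpha): channel = 6, meets the rule → Positive.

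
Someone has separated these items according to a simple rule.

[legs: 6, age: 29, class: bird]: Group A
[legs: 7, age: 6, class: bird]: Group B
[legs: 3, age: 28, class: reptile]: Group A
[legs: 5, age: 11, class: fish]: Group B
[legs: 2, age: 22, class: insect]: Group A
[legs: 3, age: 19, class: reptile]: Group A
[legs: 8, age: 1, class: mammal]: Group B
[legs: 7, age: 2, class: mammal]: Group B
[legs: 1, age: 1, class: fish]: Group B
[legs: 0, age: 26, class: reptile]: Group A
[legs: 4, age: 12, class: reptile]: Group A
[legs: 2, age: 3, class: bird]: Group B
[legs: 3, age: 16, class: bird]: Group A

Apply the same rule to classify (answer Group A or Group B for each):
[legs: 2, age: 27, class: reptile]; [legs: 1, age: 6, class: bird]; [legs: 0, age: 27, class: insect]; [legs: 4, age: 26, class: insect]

All 'Group A' examples share one property — age ≥ 12 — and every 'Group B' example lacks it.
Group A: [legs: 2, age: 27, class: reptile], since age = 27.
Group B: [legs: 1, age: 6, class: bird], since age = 6.
Group A: [legs: 0, age: 27, class: insect], since age = 27.
Group A: [legs: 4, age: 26, class: insect], since age = 26.

Group A, Group B, Group A, Group A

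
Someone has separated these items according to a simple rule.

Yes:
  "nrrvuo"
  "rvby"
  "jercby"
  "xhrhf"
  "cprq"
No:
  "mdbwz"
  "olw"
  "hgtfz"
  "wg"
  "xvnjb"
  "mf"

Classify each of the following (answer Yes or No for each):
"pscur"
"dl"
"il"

Yes, No, No

The pattern is that an item is 'Yes' exactly when: contains 'r'.
"pscur" — has 'r', hence Yes.
"dl" — no 'r', hence No.
"il" — no 'r', hence No.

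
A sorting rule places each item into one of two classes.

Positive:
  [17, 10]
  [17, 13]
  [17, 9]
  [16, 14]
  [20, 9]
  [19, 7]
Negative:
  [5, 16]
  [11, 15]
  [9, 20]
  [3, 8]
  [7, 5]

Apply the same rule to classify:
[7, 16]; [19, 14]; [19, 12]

Negative, Positive, Positive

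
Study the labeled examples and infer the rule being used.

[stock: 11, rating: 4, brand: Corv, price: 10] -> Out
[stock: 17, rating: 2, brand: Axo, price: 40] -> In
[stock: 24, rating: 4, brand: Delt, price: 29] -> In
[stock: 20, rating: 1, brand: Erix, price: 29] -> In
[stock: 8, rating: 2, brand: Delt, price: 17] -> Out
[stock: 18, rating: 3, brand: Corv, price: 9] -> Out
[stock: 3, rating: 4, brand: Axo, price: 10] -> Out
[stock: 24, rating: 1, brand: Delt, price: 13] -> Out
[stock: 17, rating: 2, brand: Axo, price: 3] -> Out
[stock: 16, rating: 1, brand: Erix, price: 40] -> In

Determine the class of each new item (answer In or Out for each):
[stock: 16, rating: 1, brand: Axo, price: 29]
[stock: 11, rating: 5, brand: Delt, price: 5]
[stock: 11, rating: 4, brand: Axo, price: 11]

In, Out, Out

A rule that fits every label: price ≥ 29 — true of each 'In' example, false of each 'Out' one.
In: [stock: 16, rating: 1, brand: Axo, price: 29], since price = 29.
Out: [stock: 11, rating: 5, brand: Delt, price: 5], since price = 5.
Out: [stock: 11, rating: 4, brand: Axo, price: 11], since price = 11.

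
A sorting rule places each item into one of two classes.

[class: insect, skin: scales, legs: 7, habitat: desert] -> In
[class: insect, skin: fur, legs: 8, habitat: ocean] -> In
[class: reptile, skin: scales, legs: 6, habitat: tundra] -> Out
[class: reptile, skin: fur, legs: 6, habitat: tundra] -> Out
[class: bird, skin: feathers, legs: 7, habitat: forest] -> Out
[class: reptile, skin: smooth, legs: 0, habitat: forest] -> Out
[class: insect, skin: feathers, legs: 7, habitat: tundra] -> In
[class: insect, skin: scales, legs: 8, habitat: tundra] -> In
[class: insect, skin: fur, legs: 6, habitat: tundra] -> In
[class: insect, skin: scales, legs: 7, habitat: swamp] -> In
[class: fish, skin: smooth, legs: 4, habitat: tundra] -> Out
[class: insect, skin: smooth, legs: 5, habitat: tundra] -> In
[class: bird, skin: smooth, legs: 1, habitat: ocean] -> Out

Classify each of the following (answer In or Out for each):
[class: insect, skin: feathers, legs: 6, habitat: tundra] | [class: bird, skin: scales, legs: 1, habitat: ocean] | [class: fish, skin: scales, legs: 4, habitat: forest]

The simplest hypothesis consistent with all the labels is: class is insect.
In: [class: insect, skin: feathers, legs: 6, habitat: tundra], since class is insect. Out: [class: bird, skin: scales, legs: 1, habitat: ocean], since class is bird. Out: [class: fish, skin: scales, legs: 4, habitat: forest], since class is fish.

In, Out, Out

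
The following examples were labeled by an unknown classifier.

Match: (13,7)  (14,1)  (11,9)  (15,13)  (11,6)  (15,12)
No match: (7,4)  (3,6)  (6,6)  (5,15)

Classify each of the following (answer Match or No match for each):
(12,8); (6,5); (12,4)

Match, No match, Match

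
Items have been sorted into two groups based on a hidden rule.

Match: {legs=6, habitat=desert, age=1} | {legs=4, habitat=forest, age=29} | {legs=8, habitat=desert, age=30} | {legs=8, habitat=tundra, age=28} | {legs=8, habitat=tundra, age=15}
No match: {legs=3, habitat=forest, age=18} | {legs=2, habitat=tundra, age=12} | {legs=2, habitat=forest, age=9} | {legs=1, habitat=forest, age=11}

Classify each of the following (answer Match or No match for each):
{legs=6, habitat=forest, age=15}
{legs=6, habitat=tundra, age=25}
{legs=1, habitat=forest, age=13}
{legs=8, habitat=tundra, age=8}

Match, Match, No match, Match

The classifier is using: legs ≥ 4.
{legs=6, habitat=forest, age=15}: legs = 6, matches → Match. {legs=6, habitat=tundra, age=25}: legs = 6, matches → Match. {legs=1, habitat=forest, age=13}: legs = 1, doesn't qualify → No match. {legs=8, habitat=tundra, age=8}: legs = 8, matches → Match.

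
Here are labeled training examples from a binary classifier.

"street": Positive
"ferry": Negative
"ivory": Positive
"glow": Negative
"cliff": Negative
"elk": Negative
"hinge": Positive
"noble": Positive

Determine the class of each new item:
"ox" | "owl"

Negative, Negative

One predicate separates the groups cleanly: has ≥ 2 vowels.
"ox" — 1 vowel, hence Negative.
"owl" — 1 vowel, hence Negative.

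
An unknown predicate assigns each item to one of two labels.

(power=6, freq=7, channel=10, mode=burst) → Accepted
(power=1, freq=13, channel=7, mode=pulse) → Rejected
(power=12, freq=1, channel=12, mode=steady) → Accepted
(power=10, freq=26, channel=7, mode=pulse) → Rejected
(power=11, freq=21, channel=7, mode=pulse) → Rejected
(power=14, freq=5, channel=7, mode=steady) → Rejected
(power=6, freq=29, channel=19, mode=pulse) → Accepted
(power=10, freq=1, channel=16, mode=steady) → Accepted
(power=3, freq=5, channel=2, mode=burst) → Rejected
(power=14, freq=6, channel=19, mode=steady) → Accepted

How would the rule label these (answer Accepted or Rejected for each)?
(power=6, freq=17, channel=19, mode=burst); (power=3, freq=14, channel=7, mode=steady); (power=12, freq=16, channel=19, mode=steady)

Accepted, Rejected, Accepted

The pattern is that an item is 'Accepted' exactly when: channel ≥ 10.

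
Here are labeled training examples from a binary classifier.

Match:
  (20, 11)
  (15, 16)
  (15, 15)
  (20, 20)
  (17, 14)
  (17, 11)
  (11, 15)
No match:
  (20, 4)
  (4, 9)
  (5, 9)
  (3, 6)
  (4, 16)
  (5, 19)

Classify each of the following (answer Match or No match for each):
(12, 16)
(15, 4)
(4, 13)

The classifier is using: sum ≥ 26.

Match, No match, No match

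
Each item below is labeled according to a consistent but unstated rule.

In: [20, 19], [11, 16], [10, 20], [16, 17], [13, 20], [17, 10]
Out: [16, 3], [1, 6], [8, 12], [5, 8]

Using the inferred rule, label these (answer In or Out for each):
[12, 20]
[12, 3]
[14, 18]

In, Out, In

The pattern is that an item is 'In' exactly when: sum ≥ 27.
[12, 20]: 12+20 = 32 — passes, so In.
[12, 3]: 12+3 = 15 — lacks this property, so Out.
[14, 18]: 14+18 = 32 — passes, so In.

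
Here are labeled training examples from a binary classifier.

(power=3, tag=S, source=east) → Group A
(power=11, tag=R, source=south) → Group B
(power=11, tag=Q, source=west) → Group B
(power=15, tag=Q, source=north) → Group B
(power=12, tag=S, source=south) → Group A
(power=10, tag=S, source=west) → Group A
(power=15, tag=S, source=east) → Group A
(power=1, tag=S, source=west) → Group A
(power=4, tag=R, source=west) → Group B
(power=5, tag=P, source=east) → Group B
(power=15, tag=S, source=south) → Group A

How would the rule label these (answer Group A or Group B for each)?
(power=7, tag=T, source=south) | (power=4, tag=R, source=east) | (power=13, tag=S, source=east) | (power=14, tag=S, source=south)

Every 'Group A' example satisfies: tag is S. None of the 'Group B' examples do.
Group B: (power=7, tag=T, source=south), since tag is T. Group B: (power=4, tag=R, source=east), since tag is R. Group A: (power=13, tag=S, source=east), since tag is S. Group A: (power=14, tag=S, source=south), since tag is S.

Group B, Group B, Group A, Group A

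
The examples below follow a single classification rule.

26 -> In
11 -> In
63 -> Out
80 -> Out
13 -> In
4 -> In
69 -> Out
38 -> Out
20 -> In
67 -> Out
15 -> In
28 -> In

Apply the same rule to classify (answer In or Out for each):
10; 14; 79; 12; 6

In, In, Out, In, In

One predicate separates the groups cleanly: at most 28.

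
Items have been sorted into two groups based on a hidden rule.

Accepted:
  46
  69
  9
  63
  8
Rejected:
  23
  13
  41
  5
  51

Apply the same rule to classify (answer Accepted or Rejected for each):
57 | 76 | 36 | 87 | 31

Accepted, Accepted, Accepted, Accepted, Rejected

The classifier is using: digit sum ≥ 7.
57: Accepted (digit sum 5+7 = 12). 76: Accepted (digit sum 7+6 = 13). 36: Accepted (digit sum 3+6 = 9). 87: Accepted (digit sum 8+7 = 15). 31: Rejected (digit sum 3+1 = 4).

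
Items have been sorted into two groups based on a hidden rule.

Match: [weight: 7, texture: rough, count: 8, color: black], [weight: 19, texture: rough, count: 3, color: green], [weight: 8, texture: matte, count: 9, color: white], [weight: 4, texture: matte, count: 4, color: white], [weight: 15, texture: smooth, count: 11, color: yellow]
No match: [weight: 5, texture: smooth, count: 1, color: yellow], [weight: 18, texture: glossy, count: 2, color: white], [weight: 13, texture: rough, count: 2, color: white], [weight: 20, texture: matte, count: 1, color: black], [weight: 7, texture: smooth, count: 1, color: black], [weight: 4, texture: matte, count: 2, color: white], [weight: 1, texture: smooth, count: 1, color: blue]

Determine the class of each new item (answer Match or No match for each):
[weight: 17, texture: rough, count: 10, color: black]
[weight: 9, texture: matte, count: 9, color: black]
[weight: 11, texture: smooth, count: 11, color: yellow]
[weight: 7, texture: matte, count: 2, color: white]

The distinguishing property — count ≥ 3 — holds for all the 'Match' cases and none of the 'No match' cases.
[weight: 17, texture: rough, count: 10, color: black]: Match (count = 10).
[weight: 9, texture: matte, count: 9, color: black]: Match (count = 9).
[weight: 11, texture: smooth, count: 11, color: yellow]: Match (count = 11).
[weight: 7, texture: matte, count: 2, color: white]: No match (count = 2).

Match, Match, Match, No match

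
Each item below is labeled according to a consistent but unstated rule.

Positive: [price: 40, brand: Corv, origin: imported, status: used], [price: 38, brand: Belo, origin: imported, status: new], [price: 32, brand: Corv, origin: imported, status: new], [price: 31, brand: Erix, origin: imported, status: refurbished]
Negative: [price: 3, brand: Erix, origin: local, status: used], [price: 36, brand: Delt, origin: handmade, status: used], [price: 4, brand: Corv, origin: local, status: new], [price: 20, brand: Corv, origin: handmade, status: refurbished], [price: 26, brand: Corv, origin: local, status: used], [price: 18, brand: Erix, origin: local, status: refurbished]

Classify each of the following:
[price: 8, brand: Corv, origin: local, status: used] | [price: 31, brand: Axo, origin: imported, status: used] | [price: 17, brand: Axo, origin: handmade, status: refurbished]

Negative, Positive, Negative

Looking at the examples, the only property every 'Positive' case has and every 'Negative' case lacks is: origin is imported.
Negative: [price: 8, brand: Corv, origin: local, status: used], since origin is local. Positive: [price: 31, brand: Axo, origin: imported, status: used], since origin is imported. Negative: [price: 17, brand: Axo, origin: handmade, status: refurbished], since origin is handmade.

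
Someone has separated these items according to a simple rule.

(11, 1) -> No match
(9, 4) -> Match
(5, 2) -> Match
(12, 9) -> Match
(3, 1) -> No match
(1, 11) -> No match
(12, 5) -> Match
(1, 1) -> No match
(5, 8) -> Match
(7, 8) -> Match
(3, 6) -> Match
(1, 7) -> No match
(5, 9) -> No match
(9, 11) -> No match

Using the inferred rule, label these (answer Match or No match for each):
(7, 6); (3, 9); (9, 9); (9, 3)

The classifier is using: sum is odd.

Match, No match, No match, No match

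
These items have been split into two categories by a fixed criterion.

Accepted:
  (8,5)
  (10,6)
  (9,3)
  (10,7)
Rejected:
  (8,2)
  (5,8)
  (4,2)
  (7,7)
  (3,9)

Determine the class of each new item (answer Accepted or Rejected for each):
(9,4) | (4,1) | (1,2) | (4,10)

Accepted, Rejected, Rejected, Rejected

The distinguishing property — first > second AND sum ≥ 12 — holds for all the 'Accepted' cases and none of the 'Rejected' cases.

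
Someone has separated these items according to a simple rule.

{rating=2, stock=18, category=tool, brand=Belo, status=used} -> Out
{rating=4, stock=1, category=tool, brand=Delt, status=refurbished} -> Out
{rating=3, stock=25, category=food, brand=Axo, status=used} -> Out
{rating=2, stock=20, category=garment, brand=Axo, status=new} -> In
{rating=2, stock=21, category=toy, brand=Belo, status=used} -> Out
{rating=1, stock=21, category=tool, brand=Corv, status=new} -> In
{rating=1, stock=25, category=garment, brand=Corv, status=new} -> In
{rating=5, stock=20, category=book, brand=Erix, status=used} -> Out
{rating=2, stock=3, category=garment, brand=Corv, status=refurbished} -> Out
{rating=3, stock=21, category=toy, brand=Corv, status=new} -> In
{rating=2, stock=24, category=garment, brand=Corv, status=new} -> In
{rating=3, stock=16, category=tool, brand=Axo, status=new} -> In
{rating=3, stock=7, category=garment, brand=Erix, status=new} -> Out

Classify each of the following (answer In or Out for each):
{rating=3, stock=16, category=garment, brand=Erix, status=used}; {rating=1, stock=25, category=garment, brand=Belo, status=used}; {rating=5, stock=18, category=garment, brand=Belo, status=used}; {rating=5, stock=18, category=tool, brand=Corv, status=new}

A rule that fits every label: status is new AND stock ≥ 16 — true of each 'In' example, false of each 'Out' one.
{rating=3, stock=16, category=garment, brand=Erix, status=used} → status is used, stock = 16 → Out.
{rating=1, stock=25, category=garment, brand=Belo, status=used} → status is used, stock = 25 → Out.
{rating=5, stock=18, category=garment, brand=Belo, status=used} → status is used, stock = 18 → Out.
{rating=5, stock=18, category=tool, brand=Corv, status=new} → status is new, stock = 18 → In.

Out, Out, Out, In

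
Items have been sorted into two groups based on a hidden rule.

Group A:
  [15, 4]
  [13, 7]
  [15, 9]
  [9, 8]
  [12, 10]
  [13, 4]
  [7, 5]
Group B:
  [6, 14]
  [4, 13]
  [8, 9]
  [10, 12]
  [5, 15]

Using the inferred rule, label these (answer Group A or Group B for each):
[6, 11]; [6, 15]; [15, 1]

Group B, Group B, Group A

The pattern is that an item is 'Group A' exactly when: first > second.
[6, 11] — 6 < 11, hence Group B. [6, 15] — 6 < 15, hence Group B. [15, 1] — 15 > 1, hence Group A.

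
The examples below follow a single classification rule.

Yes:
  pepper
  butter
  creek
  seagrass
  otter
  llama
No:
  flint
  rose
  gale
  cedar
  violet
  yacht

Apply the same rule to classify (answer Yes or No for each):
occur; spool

The distinguishing property — has a double letter — holds for all the 'Yes' cases and none of the 'No' cases.

Yes, Yes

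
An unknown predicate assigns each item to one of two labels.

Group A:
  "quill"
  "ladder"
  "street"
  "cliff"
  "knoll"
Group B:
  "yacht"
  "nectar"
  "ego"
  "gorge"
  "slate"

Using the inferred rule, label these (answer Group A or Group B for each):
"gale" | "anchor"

Group B, Group B

The common property of the 'Group A' items is: has a double letter. No 'Group B' item has it.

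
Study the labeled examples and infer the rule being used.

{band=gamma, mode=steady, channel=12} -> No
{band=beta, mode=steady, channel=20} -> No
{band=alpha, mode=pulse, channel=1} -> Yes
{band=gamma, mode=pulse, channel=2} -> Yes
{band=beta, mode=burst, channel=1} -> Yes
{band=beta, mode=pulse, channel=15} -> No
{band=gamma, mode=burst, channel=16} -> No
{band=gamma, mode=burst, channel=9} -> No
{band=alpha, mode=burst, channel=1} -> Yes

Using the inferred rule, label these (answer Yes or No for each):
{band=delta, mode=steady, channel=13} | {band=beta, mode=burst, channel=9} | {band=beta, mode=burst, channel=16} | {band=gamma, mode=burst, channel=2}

No, No, No, Yes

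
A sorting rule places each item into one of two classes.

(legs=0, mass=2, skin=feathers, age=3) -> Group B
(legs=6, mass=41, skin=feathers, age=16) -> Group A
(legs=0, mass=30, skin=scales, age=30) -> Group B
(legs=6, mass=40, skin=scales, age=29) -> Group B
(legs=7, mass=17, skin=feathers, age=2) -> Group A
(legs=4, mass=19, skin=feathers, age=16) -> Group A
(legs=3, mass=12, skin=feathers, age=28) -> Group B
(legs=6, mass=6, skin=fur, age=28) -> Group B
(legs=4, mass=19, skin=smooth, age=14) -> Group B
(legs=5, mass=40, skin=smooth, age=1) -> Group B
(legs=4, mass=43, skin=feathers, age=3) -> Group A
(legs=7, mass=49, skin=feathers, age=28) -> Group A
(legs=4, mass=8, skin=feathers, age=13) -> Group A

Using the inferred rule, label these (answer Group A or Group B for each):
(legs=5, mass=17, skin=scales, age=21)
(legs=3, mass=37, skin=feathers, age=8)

Group B, Group B

The rule appears to be: skin is feathers AND legs ≥ 4.
(legs=5, mass=17, skin=scales, age=21): Group B (skin is scales, legs = 5). (legs=3, mass=37, skin=feathers, age=8): Group B (skin is feathers, legs = 3).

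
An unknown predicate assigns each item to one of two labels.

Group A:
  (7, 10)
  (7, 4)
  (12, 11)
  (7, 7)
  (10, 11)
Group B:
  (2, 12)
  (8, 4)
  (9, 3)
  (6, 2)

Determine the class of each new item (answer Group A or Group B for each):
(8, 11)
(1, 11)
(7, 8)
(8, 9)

The simplest hypothesis consistent with all the labels is: |first − second| ≤ 3.
(8, 11): |8−11| = 3 — satisfies this, so Group A. (1, 11): |1−11| = 10 — lacks this property, so Group B. (7, 8): |7−8| = 1 — satisfies this, so Group A. (8, 9): |8−9| = 1 — satisfies this, so Group A.

Group A, Group B, Group A, Group A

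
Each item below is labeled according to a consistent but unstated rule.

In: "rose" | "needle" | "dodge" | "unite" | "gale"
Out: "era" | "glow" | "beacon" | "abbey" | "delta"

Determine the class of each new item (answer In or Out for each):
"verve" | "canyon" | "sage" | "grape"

One predicate separates the groups cleanly: ends with 'e'.
"verve": ends with 'e', has this property → In. "canyon": ends with 'n', fails the rule → Out. "sage": ends with 'e', has this property → In. "grape": ends with 'e', has this property → In.

In, Out, In, In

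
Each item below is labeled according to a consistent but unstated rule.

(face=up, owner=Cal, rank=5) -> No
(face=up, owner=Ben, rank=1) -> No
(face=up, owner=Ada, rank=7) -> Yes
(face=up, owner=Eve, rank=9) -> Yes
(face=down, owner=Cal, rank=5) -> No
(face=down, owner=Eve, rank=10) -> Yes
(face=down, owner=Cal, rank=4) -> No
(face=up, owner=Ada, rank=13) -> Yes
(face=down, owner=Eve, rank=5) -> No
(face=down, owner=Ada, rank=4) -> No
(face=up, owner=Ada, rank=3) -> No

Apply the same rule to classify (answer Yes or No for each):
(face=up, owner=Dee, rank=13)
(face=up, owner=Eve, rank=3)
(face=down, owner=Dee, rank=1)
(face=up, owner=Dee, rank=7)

Yes, No, No, Yes

Rule: rank ≥ 7. This holds for each 'Yes' example and fails for each 'No' one.
(face=up, owner=Dee, rank=13) — rank = 13, hence Yes.
(face=up, owner=Eve, rank=3) — rank = 3, hence No.
(face=down, owner=Dee, rank=1) — rank = 1, hence No.
(face=up, owner=Dee, rank=7) — rank = 7, hence Yes.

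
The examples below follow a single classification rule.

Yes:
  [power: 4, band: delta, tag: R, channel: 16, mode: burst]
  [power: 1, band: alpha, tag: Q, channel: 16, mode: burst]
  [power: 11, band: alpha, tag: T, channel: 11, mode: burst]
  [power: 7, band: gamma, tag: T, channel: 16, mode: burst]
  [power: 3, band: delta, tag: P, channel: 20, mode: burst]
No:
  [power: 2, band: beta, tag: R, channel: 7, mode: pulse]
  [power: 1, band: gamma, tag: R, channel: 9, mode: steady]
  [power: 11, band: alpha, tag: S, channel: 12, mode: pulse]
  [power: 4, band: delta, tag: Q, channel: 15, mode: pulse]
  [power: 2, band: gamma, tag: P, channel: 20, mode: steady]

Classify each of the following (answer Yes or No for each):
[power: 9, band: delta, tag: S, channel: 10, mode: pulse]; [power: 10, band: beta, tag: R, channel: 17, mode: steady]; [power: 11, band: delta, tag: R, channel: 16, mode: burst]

The rule appears to be: mode is burst.
No: [power: 9, band: delta, tag: S, channel: 10, mode: pulse], since mode is pulse. No: [power: 10, band: beta, tag: R, channel: 17, mode: steady], since mode is steady. Yes: [power: 11, band: delta, tag: R, channel: 16, mode: burst], since mode is burst.

No, No, Yes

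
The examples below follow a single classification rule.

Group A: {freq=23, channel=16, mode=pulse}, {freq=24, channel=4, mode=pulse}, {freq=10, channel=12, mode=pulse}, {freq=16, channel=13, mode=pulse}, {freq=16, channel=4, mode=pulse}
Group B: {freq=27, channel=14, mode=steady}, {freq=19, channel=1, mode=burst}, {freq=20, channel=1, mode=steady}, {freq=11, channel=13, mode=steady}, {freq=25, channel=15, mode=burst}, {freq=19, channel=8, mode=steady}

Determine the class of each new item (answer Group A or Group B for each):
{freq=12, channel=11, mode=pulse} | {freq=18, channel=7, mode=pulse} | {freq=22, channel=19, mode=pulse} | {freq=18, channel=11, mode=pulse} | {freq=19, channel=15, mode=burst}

Group A, Group A, Group A, Group A, Group B

Every 'Group A' example satisfies: mode is pulse. None of the 'Group B' examples do.
{freq=12, channel=11, mode=pulse}: Group A (mode is pulse). {freq=18, channel=7, mode=pulse}: Group A (mode is pulse). {freq=22, channel=19, mode=pulse}: Group A (mode is pulse). {freq=18, channel=11, mode=pulse}: Group A (mode is pulse). {freq=19, channel=15, mode=burst}: Group B (mode is burst).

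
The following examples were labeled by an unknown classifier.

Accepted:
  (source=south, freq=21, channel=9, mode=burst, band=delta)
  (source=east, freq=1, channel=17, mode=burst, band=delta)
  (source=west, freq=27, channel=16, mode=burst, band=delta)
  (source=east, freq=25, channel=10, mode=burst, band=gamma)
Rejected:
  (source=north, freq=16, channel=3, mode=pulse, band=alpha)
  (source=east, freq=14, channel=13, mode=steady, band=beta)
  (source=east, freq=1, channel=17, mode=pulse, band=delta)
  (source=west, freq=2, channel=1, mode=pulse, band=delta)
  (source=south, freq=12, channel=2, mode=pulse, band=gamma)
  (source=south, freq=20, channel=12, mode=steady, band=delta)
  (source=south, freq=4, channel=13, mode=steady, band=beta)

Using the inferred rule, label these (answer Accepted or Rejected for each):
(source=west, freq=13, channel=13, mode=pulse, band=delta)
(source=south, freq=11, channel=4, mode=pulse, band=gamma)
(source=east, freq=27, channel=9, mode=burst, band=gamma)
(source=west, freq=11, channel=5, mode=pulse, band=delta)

A rule that fits every label: mode is burst — true of each 'Accepted' example, false of each 'Rejected' one.
(source=west, freq=13, channel=13, mode=pulse, band=delta): mode is pulse — lacks this property, so Rejected. (source=south, freq=11, channel=4, mode=pulse, band=gamma): mode is pulse — lacks this property, so Rejected. (source=east, freq=27, channel=9, mode=burst, band=gamma): mode is burst — matches, so Accepted. (source=west, freq=11, channel=5, mode=pulse, band=delta): mode is pulse — lacks this property, so Rejected.

Rejected, Rejected, Accepted, Rejected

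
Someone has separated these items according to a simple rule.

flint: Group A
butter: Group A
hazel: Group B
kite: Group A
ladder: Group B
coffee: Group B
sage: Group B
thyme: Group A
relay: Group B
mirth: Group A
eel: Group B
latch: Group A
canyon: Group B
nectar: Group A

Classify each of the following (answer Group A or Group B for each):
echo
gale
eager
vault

The pattern is that an item is 'Group A' exactly when: contains 't'.
echo — no 't', hence Group B.
gale — no 't', hence Group B.
eager — no 't', hence Group B.
vault — has 't', hence Group A.

Group B, Group B, Group B, Group A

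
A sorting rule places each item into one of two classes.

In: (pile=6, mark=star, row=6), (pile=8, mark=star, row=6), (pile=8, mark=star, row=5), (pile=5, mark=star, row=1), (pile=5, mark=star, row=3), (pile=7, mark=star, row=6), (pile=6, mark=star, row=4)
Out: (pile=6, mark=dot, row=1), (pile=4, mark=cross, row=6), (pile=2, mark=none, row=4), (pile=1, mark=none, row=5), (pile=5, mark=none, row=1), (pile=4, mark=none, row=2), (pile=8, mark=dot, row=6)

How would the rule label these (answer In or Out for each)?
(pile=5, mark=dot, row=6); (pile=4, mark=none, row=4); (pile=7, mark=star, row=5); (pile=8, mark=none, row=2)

Out, Out, In, Out

'In' ⟺ mark is star.
Out: (pile=5, mark=dot, row=6), since mark is dot.
Out: (pile=4, mark=none, row=4), since mark is none.
In: (pile=7, mark=star, row=5), since mark is star.
Out: (pile=8, mark=none, row=2), since mark is none.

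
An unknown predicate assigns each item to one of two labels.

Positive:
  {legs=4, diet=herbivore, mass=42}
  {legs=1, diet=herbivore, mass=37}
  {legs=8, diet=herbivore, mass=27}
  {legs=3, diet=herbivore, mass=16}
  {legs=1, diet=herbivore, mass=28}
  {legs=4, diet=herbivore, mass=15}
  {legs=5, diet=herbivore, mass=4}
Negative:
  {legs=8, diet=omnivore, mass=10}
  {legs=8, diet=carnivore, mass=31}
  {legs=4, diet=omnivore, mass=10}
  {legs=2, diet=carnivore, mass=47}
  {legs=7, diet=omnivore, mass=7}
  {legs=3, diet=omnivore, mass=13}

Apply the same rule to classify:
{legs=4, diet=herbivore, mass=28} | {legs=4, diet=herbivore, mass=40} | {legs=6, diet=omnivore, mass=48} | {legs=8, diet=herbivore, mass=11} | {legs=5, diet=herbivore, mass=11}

The classifier is using: diet is herbivore.
{legs=4, diet=herbivore, mass=28}: diet is herbivore — satisfies this, so Positive.
{legs=4, diet=herbivore, mass=40}: diet is herbivore — satisfies this, so Positive.
{legs=6, diet=omnivore, mass=48}: diet is omnivore — doesn't qualify, so Negative.
{legs=8, diet=herbivore, mass=11}: diet is herbivore — satisfies this, so Positive.
{legs=5, diet=herbivore, mass=11}: diet is herbivore — satisfies this, so Positive.

Positive, Positive, Negative, Positive, Positive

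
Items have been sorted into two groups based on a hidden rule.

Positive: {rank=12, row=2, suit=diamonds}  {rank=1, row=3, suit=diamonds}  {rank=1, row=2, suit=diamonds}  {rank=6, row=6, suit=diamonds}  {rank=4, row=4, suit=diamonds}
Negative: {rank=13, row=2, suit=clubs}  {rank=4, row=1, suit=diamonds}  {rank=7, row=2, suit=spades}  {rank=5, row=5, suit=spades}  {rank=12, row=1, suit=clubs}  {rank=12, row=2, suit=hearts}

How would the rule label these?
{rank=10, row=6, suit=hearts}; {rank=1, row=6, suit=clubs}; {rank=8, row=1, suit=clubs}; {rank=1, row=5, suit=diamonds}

'Positive' ⟺ suit is diamonds AND row ≥ 2.
{rank=10, row=6, suit=hearts} — suit is hearts, row = 6, hence Negative.
{rank=1, row=6, suit=clubs} — suit is clubs, row = 6, hence Negative.
{rank=8, row=1, suit=clubs} — suit is clubs, row = 1, hence Negative.
{rank=1, row=5, suit=diamonds} — suit is diamonds, row = 5, hence Positive.

Negative, Negative, Negative, Positive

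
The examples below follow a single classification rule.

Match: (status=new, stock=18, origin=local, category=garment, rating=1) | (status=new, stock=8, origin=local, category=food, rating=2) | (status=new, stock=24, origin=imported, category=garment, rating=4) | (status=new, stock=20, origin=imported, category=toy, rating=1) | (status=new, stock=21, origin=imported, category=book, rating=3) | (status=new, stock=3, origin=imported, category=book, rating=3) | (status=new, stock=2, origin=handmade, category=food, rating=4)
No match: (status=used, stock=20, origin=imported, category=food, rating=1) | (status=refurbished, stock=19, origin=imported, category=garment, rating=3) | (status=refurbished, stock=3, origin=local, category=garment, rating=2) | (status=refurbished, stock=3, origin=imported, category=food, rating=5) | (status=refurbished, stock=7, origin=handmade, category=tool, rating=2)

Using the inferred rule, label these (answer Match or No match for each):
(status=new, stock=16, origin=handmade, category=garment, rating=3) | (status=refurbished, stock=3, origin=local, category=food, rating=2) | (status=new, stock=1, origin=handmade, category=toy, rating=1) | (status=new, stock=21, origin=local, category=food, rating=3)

Match, No match, Match, Match

All 'Match' examples share one property — status is new — and every 'No match' example lacks it.
(status=new, stock=16, origin=handmade, category=garment, rating=3): status is new — has this property, so Match.
(status=refurbished, stock=3, origin=local, category=food, rating=2): status is refurbished — fails this test, so No match.
(status=new, stock=1, origin=handmade, category=toy, rating=1): status is new — has this property, so Match.
(status=new, stock=21, origin=local, category=food, rating=3): status is new — has this property, so Match.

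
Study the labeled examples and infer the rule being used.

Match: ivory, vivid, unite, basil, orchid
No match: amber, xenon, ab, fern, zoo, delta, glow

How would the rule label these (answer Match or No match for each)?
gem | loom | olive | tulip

No match, No match, Match, Match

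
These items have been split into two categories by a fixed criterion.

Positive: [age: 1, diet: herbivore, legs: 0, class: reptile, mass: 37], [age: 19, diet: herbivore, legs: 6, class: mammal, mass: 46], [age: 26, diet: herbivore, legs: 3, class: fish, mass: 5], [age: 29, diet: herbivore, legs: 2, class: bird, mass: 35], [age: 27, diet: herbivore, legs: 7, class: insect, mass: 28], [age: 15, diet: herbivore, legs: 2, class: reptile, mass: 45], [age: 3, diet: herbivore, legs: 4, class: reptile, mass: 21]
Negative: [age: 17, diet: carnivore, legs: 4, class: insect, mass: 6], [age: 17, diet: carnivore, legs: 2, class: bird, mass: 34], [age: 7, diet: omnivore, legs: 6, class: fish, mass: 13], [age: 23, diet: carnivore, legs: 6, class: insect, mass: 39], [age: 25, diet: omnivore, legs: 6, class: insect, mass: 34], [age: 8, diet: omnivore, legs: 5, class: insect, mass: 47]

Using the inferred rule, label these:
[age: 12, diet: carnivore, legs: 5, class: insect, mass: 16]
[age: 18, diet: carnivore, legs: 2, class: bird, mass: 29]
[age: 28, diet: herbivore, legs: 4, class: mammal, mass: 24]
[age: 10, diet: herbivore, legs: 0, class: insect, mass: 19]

Negative, Negative, Positive, Positive

'Positive' ⟺ diet is herbivore.
[age: 12, diet: carnivore, legs: 5, class: insect, mass: 16]: diet is carnivore, lacks this property → Negative.
[age: 18, diet: carnivore, legs: 2, class: bird, mass: 29]: diet is carnivore, lacks this property → Negative.
[age: 28, diet: herbivore, legs: 4, class: mammal, mass: 24]: diet is herbivore, matches → Positive.
[age: 10, diet: herbivore, legs: 0, class: insect, mass: 19]: diet is herbivore, matches → Positive.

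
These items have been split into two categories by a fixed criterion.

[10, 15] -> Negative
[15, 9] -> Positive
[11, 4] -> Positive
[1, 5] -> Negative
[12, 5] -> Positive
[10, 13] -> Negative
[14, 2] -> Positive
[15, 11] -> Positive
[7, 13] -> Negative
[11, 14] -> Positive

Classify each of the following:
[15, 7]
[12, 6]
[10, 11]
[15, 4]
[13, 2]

The common property of the 'Positive' items is: first ≥ 11. No 'Negative' item has it.
[15, 7] — first 15, hence Positive. [12, 6] — first 12, hence Positive. [10, 11] — first 10, hence Negative. [15, 4] — first 15, hence Positive. [13, 2] — first 13, hence Positive.

Positive, Positive, Negative, Positive, Positive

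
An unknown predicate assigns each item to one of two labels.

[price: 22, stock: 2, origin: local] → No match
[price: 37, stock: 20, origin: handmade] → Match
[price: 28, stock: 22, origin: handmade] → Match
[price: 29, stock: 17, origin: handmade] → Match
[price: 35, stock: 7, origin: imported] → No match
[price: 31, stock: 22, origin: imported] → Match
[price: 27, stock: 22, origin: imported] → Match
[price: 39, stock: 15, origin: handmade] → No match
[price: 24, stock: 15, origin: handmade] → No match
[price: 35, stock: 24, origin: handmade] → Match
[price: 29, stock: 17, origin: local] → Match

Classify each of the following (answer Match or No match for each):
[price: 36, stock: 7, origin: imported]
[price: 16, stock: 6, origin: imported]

No match, No match

The pattern is that an item is 'Match' exactly when: stock ≥ 17.
[price: 36, stock: 7, origin: imported]: No match (stock = 7).
[price: 16, stock: 6, origin: imported]: No match (stock = 6).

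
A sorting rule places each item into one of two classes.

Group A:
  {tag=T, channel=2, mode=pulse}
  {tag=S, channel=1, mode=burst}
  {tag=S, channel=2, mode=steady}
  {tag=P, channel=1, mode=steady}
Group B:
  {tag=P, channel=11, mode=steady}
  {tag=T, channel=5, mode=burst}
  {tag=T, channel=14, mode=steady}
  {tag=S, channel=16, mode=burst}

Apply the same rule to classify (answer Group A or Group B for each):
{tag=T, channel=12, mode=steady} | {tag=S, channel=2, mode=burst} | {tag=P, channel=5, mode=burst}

The classifier is using: channel ≤ 2.
Group B: {tag=T, channel=12, mode=steady}, since channel = 12. Group A: {tag=S, channel=2, mode=burst}, since channel = 2. Group B: {tag=P, channel=5, mode=burst}, since channel = 5.

Group B, Group A, Group B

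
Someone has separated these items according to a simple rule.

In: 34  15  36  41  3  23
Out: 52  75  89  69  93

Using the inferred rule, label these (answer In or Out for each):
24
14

In, In

'In' ⟺ at most 41.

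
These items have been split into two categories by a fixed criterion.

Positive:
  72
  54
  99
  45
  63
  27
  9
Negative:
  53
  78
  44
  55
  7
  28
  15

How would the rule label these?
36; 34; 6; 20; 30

Positive, Negative, Negative, Negative, Negative

The simplest hypothesis consistent with all the labels is: multiple of 9.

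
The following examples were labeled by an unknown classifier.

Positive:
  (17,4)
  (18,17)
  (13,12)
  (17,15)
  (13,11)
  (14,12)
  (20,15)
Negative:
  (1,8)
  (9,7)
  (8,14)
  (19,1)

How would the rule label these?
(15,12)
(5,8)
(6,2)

Rule: first > second AND sum ≥ 21. This holds for each 'Positive' example and fails for each 'Negative' one.

Positive, Negative, Negative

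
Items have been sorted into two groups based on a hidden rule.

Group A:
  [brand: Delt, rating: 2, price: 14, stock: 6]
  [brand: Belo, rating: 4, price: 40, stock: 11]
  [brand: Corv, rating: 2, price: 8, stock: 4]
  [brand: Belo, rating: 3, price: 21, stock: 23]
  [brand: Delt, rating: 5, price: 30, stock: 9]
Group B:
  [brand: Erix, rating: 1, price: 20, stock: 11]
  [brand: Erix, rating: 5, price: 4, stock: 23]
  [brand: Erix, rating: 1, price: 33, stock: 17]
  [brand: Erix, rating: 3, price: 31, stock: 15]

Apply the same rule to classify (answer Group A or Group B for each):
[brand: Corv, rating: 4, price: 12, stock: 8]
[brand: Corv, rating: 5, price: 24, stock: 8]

Group A, Group A

A rule that fits every label: brand is not Erix — true of each 'Group A' example, false of each 'Group B' one.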